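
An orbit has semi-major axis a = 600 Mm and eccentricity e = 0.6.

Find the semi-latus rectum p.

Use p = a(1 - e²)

Convert to SI: a = 600 Mm = 6e+08 m.
p = a (1 − e²).
p = 6e+08 · (1 − (0.6)²) = 6e+08 · 0.64 ≈ 3.84e+08 m = 384 Mm.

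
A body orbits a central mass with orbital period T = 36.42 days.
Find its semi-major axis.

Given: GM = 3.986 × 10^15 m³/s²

Convert to SI: T = 36.42 days = 3.14669e+06 s.
Invert Kepler's third law: a = (GM · T² / (4π²))^(1/3).
Substituting T = 3.14669e+06 s and GM = 3.986e+15 m³/s²:
a = (3.986e+15 · (3.14669e+06)² / (4π²))^(1/3) m
a ≈ 9.999e+08 m = 999.9 Mm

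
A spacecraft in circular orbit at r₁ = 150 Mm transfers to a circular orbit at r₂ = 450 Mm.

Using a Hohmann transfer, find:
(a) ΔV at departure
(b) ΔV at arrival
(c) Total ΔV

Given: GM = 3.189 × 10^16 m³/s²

Convert to SI: r₁ = 150 Mm = 1.5e+08 m; r₂ = 450 Mm = 4.5e+08 m.
Transfer semi-major axis: a_t = (r₁ + r₂)/2 = (1.5e+08 + 4.5e+08)/2 = 3e+08 m.
Circular speeds: v₁ = √(GM/r₁) = 14580.8 m/s, v₂ = √(GM/r₂) = 8418.23 m/s.
Transfer speeds (vis-viva v² = GM(2/r − 1/a_t)): v₁ᵗ = 17857.8 m/s, v₂ᵗ = 5952.59 m/s.
(a) ΔV₁ = |v₁ᵗ − v₁| ≈ 3277 m/s = 3.277 km/s.
(b) ΔV₂ = |v₂ − v₂ᵗ| ≈ 2466 m/s = 2.466 km/s.
(c) ΔV_total = ΔV₁ + ΔV₂ ≈ 5743 m/s = 5.743 km/s.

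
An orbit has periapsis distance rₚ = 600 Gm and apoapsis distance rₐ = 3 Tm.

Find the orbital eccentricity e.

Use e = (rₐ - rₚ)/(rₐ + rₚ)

Convert to SI: rₚ = 600 Gm = 6e+11 m; rₐ = 3 Tm = 3e+12 m.
e = (rₐ − rₚ) / (rₐ + rₚ).
e = (3e+12 − 6e+11) / (3e+12 + 6e+11) = 2.4e+12 / 3.6e+12 ≈ 0.6667.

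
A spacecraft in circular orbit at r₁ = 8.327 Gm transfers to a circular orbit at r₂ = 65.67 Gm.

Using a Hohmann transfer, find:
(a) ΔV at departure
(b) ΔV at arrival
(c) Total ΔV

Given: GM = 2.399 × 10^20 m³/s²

Convert to SI: r₁ = 8.327 Gm = 8.327e+09 m; r₂ = 65.67 Gm = 6.567e+10 m.
Transfer semi-major axis: a_t = (r₁ + r₂)/2 = (8.327e+09 + 6.567e+10)/2 = 3.69985e+10 m.
Circular speeds: v₁ = √(GM/r₁) = 169735 m/s, v₂ = √(GM/r₂) = 60441 m/s.
Transfer speeds (vis-viva v² = GM(2/r − 1/a_t)): v₁ᵗ = 226132 m/s, v₂ᵗ = 28673.7 m/s.
(a) ΔV₁ = |v₁ᵗ − v₁| ≈ 5.64e+04 m/s = 56.4 km/s.
(b) ΔV₂ = |v₂ − v₂ᵗ| ≈ 3.177e+04 m/s = 31.77 km/s.
(c) ΔV_total = ΔV₁ + ΔV₂ ≈ 8.816e+04 m/s = 88.16 km/s.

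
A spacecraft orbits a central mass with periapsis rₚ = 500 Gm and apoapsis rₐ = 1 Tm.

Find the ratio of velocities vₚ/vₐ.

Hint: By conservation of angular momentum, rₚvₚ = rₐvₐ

Convert to SI: rₚ = 500 Gm = 5e+11 m; rₐ = 1 Tm = 1e+12 m.
Conservation of angular momentum gives rₚvₚ = rₐvₐ, so vₚ/vₐ = rₐ/rₚ.
vₚ/vₐ = 1e+12 / 5e+11 ≈ 2.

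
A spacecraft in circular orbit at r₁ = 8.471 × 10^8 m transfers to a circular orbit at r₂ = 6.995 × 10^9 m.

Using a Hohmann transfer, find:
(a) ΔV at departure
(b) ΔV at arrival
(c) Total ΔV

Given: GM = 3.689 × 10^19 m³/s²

Transfer semi-major axis: a_t = (r₁ + r₂)/2 = (8.471e+08 + 6.995e+09)/2 = 3.92105e+09 m.
Circular speeds: v₁ = √(GM/r₁) = 208683 m/s, v₂ = √(GM/r₂) = 72620.7 m/s.
Transfer speeds (vis-viva v² = GM(2/r − 1/a_t)): v₁ᵗ = 278727 m/s, v₂ᵗ = 33754.1 m/s.
(a) ΔV₁ = |v₁ᵗ − v₁| ≈ 7.004e+04 m/s = 70.04 km/s.
(b) ΔV₂ = |v₂ − v₂ᵗ| ≈ 3.887e+04 m/s = 38.87 km/s.
(c) ΔV_total = ΔV₁ + ΔV₂ ≈ 1.089e+05 m/s = 108.9 km/s.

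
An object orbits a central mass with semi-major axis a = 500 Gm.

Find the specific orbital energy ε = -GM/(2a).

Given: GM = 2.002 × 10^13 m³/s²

Convert to SI: a = 500 Gm = 5e+11 m.
ε = −GM / (2a).
ε = −2.002e+13 / (2 · 5e+11) J/kg ≈ -20.02 J/kg = -20.02 J/kg.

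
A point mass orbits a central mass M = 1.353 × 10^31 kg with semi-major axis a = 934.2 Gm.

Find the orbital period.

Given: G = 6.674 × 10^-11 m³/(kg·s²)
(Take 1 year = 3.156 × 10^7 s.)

Convert to SI: a = 934.2 Gm = 9.342e+11 m.
GM = G · M = 6.674e-11 · 1.353e+31 = 9.02992e+20 m³/s².
Kepler's third law: T = 2π √(a³ / GM).
Substituting a = 9.342e+11 m and GM = 9.02992e+20 m³/s²:
T = 2π √((9.342e+11)³ / 9.02992e+20) s
T ≈ 1.888e+08 s = 5.982 years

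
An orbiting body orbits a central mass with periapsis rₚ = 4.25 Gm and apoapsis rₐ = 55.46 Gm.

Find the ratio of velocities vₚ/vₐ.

Convert to SI: rₚ = 4.25 Gm = 4.25e+09 m; rₐ = 55.46 Gm = 5.546e+10 m.
Conservation of angular momentum gives rₚvₚ = rₐvₐ, so vₚ/vₐ = rₐ/rₚ.
vₚ/vₐ = 5.546e+10 / 4.25e+09 ≈ 13.05.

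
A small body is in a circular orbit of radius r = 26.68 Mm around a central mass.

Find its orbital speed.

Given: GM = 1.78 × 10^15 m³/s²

Convert to SI: r = 26.68 Mm = 2.668e+07 m.
For a circular orbit, gravity supplies the centripetal force, so v = √(GM / r).
v = √(1.78e+15 / 2.668e+07) m/s ≈ 8168 m/s = 8.168 km/s.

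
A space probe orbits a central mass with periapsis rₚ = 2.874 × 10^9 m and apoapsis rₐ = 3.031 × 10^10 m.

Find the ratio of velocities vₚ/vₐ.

Conservation of angular momentum gives rₚvₚ = rₐvₐ, so vₚ/vₐ = rₐ/rₚ.
vₚ/vₐ = 3.031e+10 / 2.874e+09 ≈ 10.55.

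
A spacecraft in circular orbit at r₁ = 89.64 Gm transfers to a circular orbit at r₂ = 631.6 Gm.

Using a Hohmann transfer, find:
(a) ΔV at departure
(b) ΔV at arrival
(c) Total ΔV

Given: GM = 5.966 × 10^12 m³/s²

Convert to SI: r₁ = 89.64 Gm = 8.964e+10 m; r₂ = 631.6 Gm = 6.316e+11 m.
Transfer semi-major axis: a_t = (r₁ + r₂)/2 = (8.964e+10 + 6.316e+11)/2 = 3.6062e+11 m.
Circular speeds: v₁ = √(GM/r₁) = 8.15813 m/s, v₂ = √(GM/r₂) = 3.07341 m/s.
Transfer speeds (vis-viva v² = GM(2/r − 1/a_t)): v₁ᵗ = 10.7966 m/s, v₂ᵗ = 1.53231 m/s.
(a) ΔV₁ = |v₁ᵗ − v₁| ≈ 2.638 m/s = 2.638 m/s.
(b) ΔV₂ = |v₂ − v₂ᵗ| ≈ 1.541 m/s = 1.541 m/s.
(c) ΔV_total = ΔV₁ + ΔV₂ ≈ 4.18 m/s = 4.18 m/s.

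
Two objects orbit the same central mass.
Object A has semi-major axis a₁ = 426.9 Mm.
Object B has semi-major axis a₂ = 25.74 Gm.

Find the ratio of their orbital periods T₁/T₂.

Convert to SI: a₁ = 426.9 Mm = 4.269e+08 m; a₂ = 25.74 Gm = 2.574e+10 m.
From Kepler's third law, (T₁/T₂)² = (a₁/a₂)³, so T₁/T₂ = (a₁/a₂)^(3/2).
a₁/a₂ = 4.269e+08 / 2.574e+10 = 0.0165851.
T₁/T₂ = (0.0165851)^(3/2) ≈ 0.002136.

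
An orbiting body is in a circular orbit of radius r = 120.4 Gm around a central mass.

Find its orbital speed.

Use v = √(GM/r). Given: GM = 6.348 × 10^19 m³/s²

Convert to SI: r = 120.4 Gm = 1.204e+11 m.
For a circular orbit, gravity supplies the centripetal force, so v = √(GM / r).
v = √(6.348e+19 / 1.204e+11) m/s ≈ 2.296e+04 m/s = 22.96 km/s.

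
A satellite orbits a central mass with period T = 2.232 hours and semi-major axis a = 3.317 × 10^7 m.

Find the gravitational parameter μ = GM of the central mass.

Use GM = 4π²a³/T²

Convert to SI: T = 2.232 hours = 8035.2 s.
GM = 4π² · a³ / T².
GM = 4π² · (3.317e+07)³ / (8035.2)² m³/s² ≈ 2.232e+16 m³/s² = 2.232 × 10^16 m³/s².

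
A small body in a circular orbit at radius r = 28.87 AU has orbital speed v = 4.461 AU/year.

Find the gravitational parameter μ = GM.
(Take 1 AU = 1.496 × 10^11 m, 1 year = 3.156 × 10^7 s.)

Convert to SI: r = 28.87 AU = 4.31895e+12 m; v = 4.461 AU/year = 21145.9 m/s.
For a circular orbit v² = GM/r, so GM = v² · r.
GM = (21145.9)² · 4.31895e+12 m³/s² ≈ 1.931e+21 m³/s² = 1.931 × 10^21 m³/s².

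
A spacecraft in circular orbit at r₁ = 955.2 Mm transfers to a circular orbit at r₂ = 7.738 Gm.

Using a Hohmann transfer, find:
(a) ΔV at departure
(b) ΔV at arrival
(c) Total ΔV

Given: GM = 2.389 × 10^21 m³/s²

Convert to SI: r₁ = 955.2 Mm = 9.552e+08 m; r₂ = 7.738 Gm = 7.738e+09 m.
Transfer semi-major axis: a_t = (r₁ + r₂)/2 = (9.552e+08 + 7.738e+09)/2 = 4.3466e+09 m.
Circular speeds: v₁ = √(GM/r₁) = 1.58147e+06 m/s, v₂ = √(GM/r₂) = 555640 m/s.
Transfer speeds (vis-viva v² = GM(2/r − 1/a_t)): v₁ᵗ = 2.11009e+06 m/s, v₂ᵗ = 260475 m/s.
(a) ΔV₁ = |v₁ᵗ − v₁| ≈ 5.286e+05 m/s = 528.6 km/s.
(b) ΔV₂ = |v₂ − v₂ᵗ| ≈ 2.952e+05 m/s = 295.2 km/s.
(c) ΔV_total = ΔV₁ + ΔV₂ ≈ 8.238e+05 m/s = 823.8 km/s.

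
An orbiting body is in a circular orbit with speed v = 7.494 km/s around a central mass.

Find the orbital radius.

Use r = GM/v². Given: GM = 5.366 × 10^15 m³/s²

Convert to SI: v = 7.494 km/s = 7494 m/s.
For a circular orbit, v² = GM / r, so r = GM / v².
r = 5.366e+15 / (7494)² m ≈ 9.555e+07 m = 95.55 Mm.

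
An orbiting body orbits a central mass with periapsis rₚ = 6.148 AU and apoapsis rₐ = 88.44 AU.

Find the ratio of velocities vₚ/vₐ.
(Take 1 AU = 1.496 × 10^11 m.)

Convert to SI: rₚ = 6.148 AU = 9.19741e+11 m; rₐ = 88.44 AU = 1.32306e+13 m.
Conservation of angular momentum gives rₚvₚ = rₐvₐ, so vₚ/vₐ = rₐ/rₚ.
vₚ/vₐ = 1.32306e+13 / 9.19741e+11 ≈ 14.39.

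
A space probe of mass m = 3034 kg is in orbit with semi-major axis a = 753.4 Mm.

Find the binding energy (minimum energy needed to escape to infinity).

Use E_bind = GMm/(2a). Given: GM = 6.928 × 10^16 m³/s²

Convert to SI: a = 753.4 Mm = 7.534e+08 m.
Total orbital energy is E = −GMm/(2a); binding energy is E_bind = −E = GMm/(2a).
E_bind = 6.928e+16 · 3034 / (2 · 7.534e+08) J ≈ 1.395e+11 J = 139.5 GJ.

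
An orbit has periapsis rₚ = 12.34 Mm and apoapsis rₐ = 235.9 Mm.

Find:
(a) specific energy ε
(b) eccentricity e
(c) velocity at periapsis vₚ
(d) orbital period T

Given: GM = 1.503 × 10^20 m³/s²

Convert to SI: rₚ = 12.34 Mm = 1.234e+07 m; rₐ = 235.9 Mm = 2.359e+08 m.
(a) With a = (rₚ + rₐ)/2 = 1.2412e+08 m, ε = −GM/(2a) = −1.503e+20/(2 · 1.2412e+08) J/kg ≈ -6.055e+11 J/kg
(b) e = (rₐ − rₚ)/(rₐ + rₚ) = (2.359e+08 − 1.234e+07)/(2.359e+08 + 1.234e+07) ≈ 0.9006
(c) With a = (rₚ + rₐ)/2 = 1.2412e+08 m, vₚ = √(GM (2/rₚ − 1/a)) = √(1.503e+20 · (2/1.234e+07 − 1/1.2412e+08)) m/s ≈ 4.811e+06 m/s
(d) With a = (rₚ + rₐ)/2 = 1.2412e+08 m, T = 2π √(a³/GM) = 2π √((1.2412e+08)³/1.503e+20) s ≈ 708.7 s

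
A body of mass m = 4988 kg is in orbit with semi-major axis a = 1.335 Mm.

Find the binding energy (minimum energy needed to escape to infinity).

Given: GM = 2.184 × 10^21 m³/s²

Convert to SI: a = 1.335 Mm = 1.335e+06 m.
Total orbital energy is E = −GMm/(2a); binding energy is E_bind = −E = GMm/(2a).
E_bind = 2.184e+21 · 4988 / (2 · 1.335e+06) J ≈ 4.08e+18 J = 4.08 EJ.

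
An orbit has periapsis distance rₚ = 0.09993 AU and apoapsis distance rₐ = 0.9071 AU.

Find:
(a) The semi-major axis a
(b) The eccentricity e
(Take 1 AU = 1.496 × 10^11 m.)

Convert to SI: rₚ = 0.09993 AU = 1.49495e+10 m; rₐ = 0.9071 AU = 1.35702e+11 m.
(a) a = (rₚ + rₐ) / 2 = (1.49495e+10 + 1.35702e+11) / 2 ≈ 7.533e+10 m = 0.5035 AU.
(b) e = (rₐ − rₚ) / (rₐ + rₚ) = (1.35702e+11 − 1.49495e+10) / (1.35702e+11 + 1.49495e+10) ≈ 0.8015.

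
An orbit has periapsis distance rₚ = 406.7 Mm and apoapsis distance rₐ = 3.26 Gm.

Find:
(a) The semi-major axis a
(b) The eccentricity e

Convert to SI: rₚ = 406.7 Mm = 4.067e+08 m; rₐ = 3.26 Gm = 3.26e+09 m.
(a) a = (rₚ + rₐ) / 2 = (4.067e+08 + 3.26e+09) / 2 ≈ 1.833e+09 m = 1.833 Gm.
(b) e = (rₐ − rₚ) / (rₐ + rₚ) = (3.26e+09 − 4.067e+08) / (3.26e+09 + 4.067e+08) ≈ 0.7782.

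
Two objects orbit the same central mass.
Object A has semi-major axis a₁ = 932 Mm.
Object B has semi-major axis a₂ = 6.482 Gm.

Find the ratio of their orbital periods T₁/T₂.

Convert to SI: a₁ = 932 Mm = 9.32e+08 m; a₂ = 6.482 Gm = 6.482e+09 m.
From Kepler's third law, (T₁/T₂)² = (a₁/a₂)³, so T₁/T₂ = (a₁/a₂)^(3/2).
a₁/a₂ = 9.32e+08 / 6.482e+09 = 0.143783.
T₁/T₂ = (0.143783)^(3/2) ≈ 0.05452.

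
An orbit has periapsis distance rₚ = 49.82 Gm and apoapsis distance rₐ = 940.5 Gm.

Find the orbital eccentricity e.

Convert to SI: rₚ = 49.82 Gm = 4.982e+10 m; rₐ = 940.5 Gm = 9.405e+11 m.
e = (rₐ − rₚ) / (rₐ + rₚ).
e = (9.405e+11 − 4.982e+10) / (9.405e+11 + 4.982e+10) = 8.9068e+11 / 9.9032e+11 ≈ 0.8994.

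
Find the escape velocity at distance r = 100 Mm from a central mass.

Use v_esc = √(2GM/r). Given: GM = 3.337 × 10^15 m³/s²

Convert to SI: r = 100 Mm = 1e+08 m.
Escape velocity comes from setting total energy to zero: ½v² − GM/r = 0 ⇒ v_esc = √(2GM / r).
v_esc = √(2 · 3.337e+15 / 1e+08) m/s ≈ 8169 m/s = 8.169 km/s.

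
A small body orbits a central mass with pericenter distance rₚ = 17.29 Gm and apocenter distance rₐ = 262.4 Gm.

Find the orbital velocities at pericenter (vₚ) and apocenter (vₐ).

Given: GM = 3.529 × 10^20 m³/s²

Convert to SI: rₚ = 17.29 Gm = 1.729e+10 m; rₐ = 262.4 Gm = 2.624e+11 m.
Use the vis-viva equation v² = GM(2/r − 1/a) with a = (rₚ + rₐ)/2 = (1.729e+10 + 2.624e+11)/2 = 1.39845e+11 m.
vₚ = √(GM · (2/rₚ − 1/a)) = √(3.529e+20 · (2/1.729e+10 − 1/1.39845e+11)) m/s ≈ 1.957e+05 m/s = 195.7 km/s.
vₐ = √(GM · (2/rₐ − 1/a)) = √(3.529e+20 · (2/2.624e+11 − 1/1.39845e+11)) m/s ≈ 1.289e+04 m/s = 12.89 km/s.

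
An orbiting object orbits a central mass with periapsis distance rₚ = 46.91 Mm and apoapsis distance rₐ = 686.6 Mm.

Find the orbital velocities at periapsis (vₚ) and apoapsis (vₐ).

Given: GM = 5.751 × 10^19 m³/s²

Convert to SI: rₚ = 46.91 Mm = 4.691e+07 m; rₐ = 686.6 Mm = 6.866e+08 m.
Use the vis-viva equation v² = GM(2/r − 1/a) with a = (rₚ + rₐ)/2 = (4.691e+07 + 6.866e+08)/2 = 3.66755e+08 m.
vₚ = √(GM · (2/rₚ − 1/a)) = √(5.751e+19 · (2/4.691e+07 − 1/3.66755e+08)) m/s ≈ 1.515e+06 m/s = 1515 km/s.
vₐ = √(GM · (2/rₐ − 1/a)) = √(5.751e+19 · (2/6.866e+08 − 1/3.66755e+08)) m/s ≈ 1.035e+05 m/s = 103.5 km/s.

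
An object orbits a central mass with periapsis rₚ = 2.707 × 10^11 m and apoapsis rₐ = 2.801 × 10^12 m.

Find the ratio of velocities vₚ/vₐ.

Conservation of angular momentum gives rₚvₚ = rₐvₐ, so vₚ/vₐ = rₐ/rₚ.
vₚ/vₐ = 2.801e+12 / 2.707e+11 ≈ 10.35.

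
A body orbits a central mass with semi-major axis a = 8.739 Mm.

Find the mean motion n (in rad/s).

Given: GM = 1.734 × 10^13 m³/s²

Convert to SI: a = 8.739 Mm = 8.739e+06 m.
n = √(GM / a³).
n = √(1.734e+13 / (8.739e+06)³) rad/s ≈ 0.0001612 rad/s.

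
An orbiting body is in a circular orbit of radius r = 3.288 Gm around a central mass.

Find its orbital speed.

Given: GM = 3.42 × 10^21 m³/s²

Convert to SI: r = 3.288 Gm = 3.288e+09 m.
For a circular orbit, gravity supplies the centripetal force, so v = √(GM / r).
v = √(3.42e+21 / 3.288e+09) m/s ≈ 1.02e+06 m/s = 1020 km/s.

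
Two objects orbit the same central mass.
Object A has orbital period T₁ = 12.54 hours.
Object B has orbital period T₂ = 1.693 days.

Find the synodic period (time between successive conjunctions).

Convert to SI: T₁ = 12.54 hours = 45144 s; T₂ = 1.693 days = 146275 s.
T_syn = |T₁ · T₂ / (T₁ − T₂)|.
T_syn = |45144 · 146275 / (45144 − 146275)| s ≈ 6.53e+04 s = 18.14 hours.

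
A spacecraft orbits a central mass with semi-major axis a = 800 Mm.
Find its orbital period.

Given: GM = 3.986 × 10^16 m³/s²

Convert to SI: a = 800 Mm = 8e+08 m.
Kepler's third law: T = 2π √(a³ / GM).
Substituting a = 8e+08 m and GM = 3.986e+16 m³/s²:
T = 2π √((8e+08)³ / 3.986e+16) s
T ≈ 7.121e+05 s = 8.242 days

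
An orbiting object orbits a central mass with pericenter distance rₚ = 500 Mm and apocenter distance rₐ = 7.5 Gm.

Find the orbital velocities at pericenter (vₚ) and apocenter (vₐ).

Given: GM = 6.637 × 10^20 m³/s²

Convert to SI: rₚ = 500 Mm = 5e+08 m; rₐ = 7.5 Gm = 7.5e+09 m.
Use the vis-viva equation v² = GM(2/r − 1/a) with a = (rₚ + rₐ)/2 = (5e+08 + 7.5e+09)/2 = 4e+09 m.
vₚ = √(GM · (2/rₚ − 1/a)) = √(6.637e+20 · (2/5e+08 − 1/4e+09)) m/s ≈ 1.578e+06 m/s = 1578 km/s.
vₐ = √(GM · (2/rₐ − 1/a)) = √(6.637e+20 · (2/7.5e+09 − 1/4e+09)) m/s ≈ 1.052e+05 m/s = 105.2 km/s.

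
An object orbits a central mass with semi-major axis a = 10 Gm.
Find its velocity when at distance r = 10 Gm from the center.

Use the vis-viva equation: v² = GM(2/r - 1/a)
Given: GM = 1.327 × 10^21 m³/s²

Convert to SI: a = 10 Gm = 1e+10 m; r = 10 Gm = 1e+10 m.
Vis-viva: v = √(GM · (2/r − 1/a)).
2/r − 1/a = 2/1e+10 − 1/1e+10 = 1e-10 m⁻¹.
v = √(1.327e+21 · 1e-10) m/s ≈ 3.643e+05 m/s = 364.3 km/s.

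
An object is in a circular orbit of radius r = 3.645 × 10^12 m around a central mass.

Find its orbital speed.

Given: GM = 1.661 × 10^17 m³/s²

For a circular orbit, gravity supplies the centripetal force, so v = √(GM / r).
v = √(1.661e+17 / 3.645e+12) m/s ≈ 213.5 m/s = 213.5 m/s.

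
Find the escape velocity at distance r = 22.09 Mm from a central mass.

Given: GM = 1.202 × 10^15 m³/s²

Convert to SI: r = 22.09 Mm = 2.209e+07 m.
Escape velocity comes from setting total energy to zero: ½v² − GM/r = 0 ⇒ v_esc = √(2GM / r).
v_esc = √(2 · 1.202e+15 / 2.209e+07) m/s ≈ 1.043e+04 m/s = 10.43 km/s.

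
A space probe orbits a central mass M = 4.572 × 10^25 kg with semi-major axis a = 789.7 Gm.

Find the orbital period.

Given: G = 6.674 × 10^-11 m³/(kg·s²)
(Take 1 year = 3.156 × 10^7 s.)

Convert to SI: a = 789.7 Gm = 7.897e+11 m.
GM = G · M = 6.674e-11 · 4.572e+25 = 3.05135e+15 m³/s².
Kepler's third law: T = 2π √(a³ / GM).
Substituting a = 7.897e+11 m and GM = 3.05135e+15 m³/s²:
T = 2π √((7.897e+11)³ / 3.05135e+15) s
T ≈ 7.982e+10 s = 2529 years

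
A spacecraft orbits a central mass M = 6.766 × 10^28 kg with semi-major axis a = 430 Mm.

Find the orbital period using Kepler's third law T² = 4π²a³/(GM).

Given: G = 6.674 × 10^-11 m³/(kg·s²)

Convert to SI: a = 430 Mm = 4.3e+08 m.
GM = G · M = 6.674e-11 · 6.766e+28 = 4.51563e+18 m³/s².
Kepler's third law: T = 2π √(a³ / GM).
Substituting a = 4.3e+08 m and GM = 4.51563e+18 m³/s²:
T = 2π √((4.3e+08)³ / 4.51563e+18) s
T ≈ 2.636e+04 s = 7.324 hours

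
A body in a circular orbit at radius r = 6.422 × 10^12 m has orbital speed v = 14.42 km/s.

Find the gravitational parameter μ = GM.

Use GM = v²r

Convert to SI: v = 14.42 km/s = 14420 m/s.
For a circular orbit v² = GM/r, so GM = v² · r.
GM = (14420)² · 6.422e+12 m³/s² ≈ 1.335e+21 m³/s² = 1.335 × 10^21 m³/s².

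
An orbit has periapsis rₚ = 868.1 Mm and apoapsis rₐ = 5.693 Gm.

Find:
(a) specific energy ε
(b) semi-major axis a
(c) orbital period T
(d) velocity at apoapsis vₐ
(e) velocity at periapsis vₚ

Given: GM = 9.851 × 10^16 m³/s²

Convert to SI: rₚ = 868.1 Mm = 8.681e+08 m; rₐ = 5.693 Gm = 5.693e+09 m.
(a) With a = (rₚ + rₐ)/2 = 3.28055e+09 m, ε = −GM/(2a) = −9.851e+16/(2 · 3.28055e+09) J/kg ≈ -1.501e+07 J/kg
(b) a = (rₚ + rₐ)/2 = (8.681e+08 + 5.693e+09)/2 ≈ 3.281e+09 m
(c) With a = (rₚ + rₐ)/2 = 3.28055e+09 m, T = 2π √(a³/GM) = 2π √((3.28055e+09)³/9.851e+16) s ≈ 3.761e+06 s
(d) With a = (rₚ + rₐ)/2 = 3.28055e+09 m, vₐ = √(GM (2/rₐ − 1/a)) = √(9.851e+16 · (2/5.693e+09 − 1/3.28055e+09)) m/s ≈ 2140 m/s
(e) With a = (rₚ + rₐ)/2 = 3.28055e+09 m, vₚ = √(GM (2/rₚ − 1/a)) = √(9.851e+16 · (2/8.681e+08 − 1/3.28055e+09)) m/s ≈ 1.403e+04 m/s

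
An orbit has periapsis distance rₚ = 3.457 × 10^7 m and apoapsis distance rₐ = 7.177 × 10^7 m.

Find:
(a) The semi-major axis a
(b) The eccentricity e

(a) a = (rₚ + rₐ) / 2 = (3.457e+07 + 7.177e+07) / 2 ≈ 5.317e+07 m = 5.317 × 10^7 m.
(b) e = (rₐ − rₚ) / (rₐ + rₚ) = (7.177e+07 − 3.457e+07) / (7.177e+07 + 3.457e+07) ≈ 0.3498.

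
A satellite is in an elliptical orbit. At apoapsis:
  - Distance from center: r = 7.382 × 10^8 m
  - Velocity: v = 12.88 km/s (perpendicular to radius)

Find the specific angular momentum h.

Convert to SI: v = 12.88 km/s = 12880 m/s.
With v perpendicular to r, h = r · v.
h = 7.382e+08 · 12880 m²/s ≈ 9.508e+12 m²/s.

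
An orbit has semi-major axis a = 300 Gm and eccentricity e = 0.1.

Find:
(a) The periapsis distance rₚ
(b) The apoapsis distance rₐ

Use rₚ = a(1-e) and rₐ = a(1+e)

Convert to SI: a = 300 Gm = 3e+11 m.
(a) rₚ = a(1 − e) = 3e+11 · (1 − 0.1) = 3e+11 · 0.9 ≈ 2.7e+11 m = 270 Gm.
(b) rₐ = a(1 + e) = 3e+11 · (1 + 0.1) = 3e+11 · 1.1 ≈ 3.3e+11 m = 330 Gm.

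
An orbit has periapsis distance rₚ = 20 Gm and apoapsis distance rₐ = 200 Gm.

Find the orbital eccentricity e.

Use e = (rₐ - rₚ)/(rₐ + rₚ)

Convert to SI: rₚ = 20 Gm = 2e+10 m; rₐ = 200 Gm = 2e+11 m.
e = (rₐ − rₚ) / (rₐ + rₚ).
e = (2e+11 − 2e+10) / (2e+11 + 2e+10) = 1.8e+11 / 2.2e+11 ≈ 0.8182.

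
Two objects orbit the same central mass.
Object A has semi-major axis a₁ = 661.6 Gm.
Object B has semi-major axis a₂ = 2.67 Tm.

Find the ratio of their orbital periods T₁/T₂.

Convert to SI: a₁ = 661.6 Gm = 6.616e+11 m; a₂ = 2.67 Tm = 2.67e+12 m.
From Kepler's third law, (T₁/T₂)² = (a₁/a₂)³, so T₁/T₂ = (a₁/a₂)^(3/2).
a₁/a₂ = 6.616e+11 / 2.67e+12 = 0.24779.
T₁/T₂ = (0.24779)^(3/2) ≈ 0.1233.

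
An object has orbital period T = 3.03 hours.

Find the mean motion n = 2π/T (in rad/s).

Convert to SI: T = 3.03 hours = 10908 s.
n = 2π / T.
n = 2π / 10908 s ≈ 0.000576 rad/s.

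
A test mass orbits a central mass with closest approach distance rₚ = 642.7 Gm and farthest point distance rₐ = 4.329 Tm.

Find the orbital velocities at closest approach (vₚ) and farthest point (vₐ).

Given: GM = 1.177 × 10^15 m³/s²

Convert to SI: rₚ = 642.7 Gm = 6.427e+11 m; rₐ = 4.329 Tm = 4.329e+12 m.
Use the vis-viva equation v² = GM(2/r − 1/a) with a = (rₚ + rₐ)/2 = (6.427e+11 + 4.329e+12)/2 = 2.48585e+12 m.
vₚ = √(GM · (2/rₚ − 1/a)) = √(1.177e+15 · (2/6.427e+11 − 1/2.48585e+12)) m/s ≈ 56.47 m/s = 56.47 m/s.
vₐ = √(GM · (2/rₐ − 1/a)) = √(1.177e+15 · (2/4.329e+12 − 1/2.48585e+12)) m/s ≈ 8.384 m/s = 8.384 m/s.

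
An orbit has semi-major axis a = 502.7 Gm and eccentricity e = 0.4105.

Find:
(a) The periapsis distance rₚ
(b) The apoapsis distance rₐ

Convert to SI: a = 502.7 Gm = 5.027e+11 m.
(a) rₚ = a(1 − e) = 5.027e+11 · (1 − 0.4105) = 5.027e+11 · 0.5895 ≈ 2.963e+11 m = 296.3 Gm.
(b) rₐ = a(1 + e) = 5.027e+11 · (1 + 0.4105) = 5.027e+11 · 1.4105 ≈ 7.091e+11 m = 709.1 Gm.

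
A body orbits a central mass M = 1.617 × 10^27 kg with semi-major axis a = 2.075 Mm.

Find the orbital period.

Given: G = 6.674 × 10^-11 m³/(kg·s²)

Convert to SI: a = 2.075 Mm = 2.075e+06 m.
GM = G · M = 6.674e-11 · 1.617e+27 = 1.07919e+17 m³/s².
Kepler's third law: T = 2π √(a³ / GM).
Substituting a = 2.075e+06 m and GM = 1.07919e+17 m³/s²:
T = 2π √((2.075e+06)³ / 1.07919e+17) s
T ≈ 57.17 s = 57.17 seconds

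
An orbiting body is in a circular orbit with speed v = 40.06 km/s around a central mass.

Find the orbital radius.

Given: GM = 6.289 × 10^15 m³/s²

Convert to SI: v = 40.06 km/s = 40060 m/s.
For a circular orbit, v² = GM / r, so r = GM / v².
r = 6.289e+15 / (40060)² m ≈ 3.919e+06 m = 3.919 × 10^6 m.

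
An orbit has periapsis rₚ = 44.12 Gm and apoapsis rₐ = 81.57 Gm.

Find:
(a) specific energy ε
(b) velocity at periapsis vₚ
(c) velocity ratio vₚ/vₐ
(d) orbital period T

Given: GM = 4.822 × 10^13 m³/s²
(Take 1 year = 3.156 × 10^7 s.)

Convert to SI: rₚ = 44.12 Gm = 4.412e+10 m; rₐ = 81.57 Gm = 8.157e+10 m.
(a) With a = (rₚ + rₐ)/2 = 6.2845e+10 m, ε = −GM/(2a) = −4.822e+13/(2 · 6.2845e+10) J/kg ≈ -383.6 J/kg
(b) With a = (rₚ + rₐ)/2 = 6.2845e+10 m, vₚ = √(GM (2/rₚ − 1/a)) = √(4.822e+13 · (2/4.412e+10 − 1/6.2845e+10)) m/s ≈ 37.66 m/s
(c) Conservation of angular momentum (rₚvₚ = rₐvₐ) gives vₚ/vₐ = rₐ/rₚ = 8.157e+10/4.412e+10 ≈ 1.849
(d) With a = (rₚ + rₐ)/2 = 6.2845e+10 m, T = 2π √(a³/GM) = 2π √((6.2845e+10)³/4.822e+13) s ≈ 1.426e+10 s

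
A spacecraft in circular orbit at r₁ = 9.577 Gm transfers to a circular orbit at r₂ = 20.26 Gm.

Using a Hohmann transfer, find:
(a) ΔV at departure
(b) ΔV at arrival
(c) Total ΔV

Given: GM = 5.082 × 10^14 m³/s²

Convert to SI: r₁ = 9.577 Gm = 9.577e+09 m; r₂ = 20.26 Gm = 2.026e+10 m.
Transfer semi-major axis: a_t = (r₁ + r₂)/2 = (9.577e+09 + 2.026e+10)/2 = 1.49185e+10 m.
Circular speeds: v₁ = √(GM/r₁) = 230.358 m/s, v₂ = √(GM/r₂) = 158.379 m/s.
Transfer speeds (vis-viva v² = GM(2/r − 1/a_t)): v₁ᵗ = 268.448 m/s, v₂ᵗ = 126.897 m/s.
(a) ΔV₁ = |v₁ᵗ − v₁| ≈ 38.09 m/s = 38.09 m/s.
(b) ΔV₂ = |v₂ − v₂ᵗ| ≈ 31.48 m/s = 31.48 m/s.
(c) ΔV_total = ΔV₁ + ΔV₂ ≈ 69.57 m/s = 69.57 m/s.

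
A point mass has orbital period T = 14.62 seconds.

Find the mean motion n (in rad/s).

n = 2π / T.
n = 2π / 14.62 s ≈ 0.4298 rad/s.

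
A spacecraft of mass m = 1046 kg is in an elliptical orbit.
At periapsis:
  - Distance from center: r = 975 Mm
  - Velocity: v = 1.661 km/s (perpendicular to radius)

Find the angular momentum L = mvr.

Convert to SI: r = 975 Mm = 9.75e+08 m; v = 1.661 km/s = 1661 m/s.
Since v is perpendicular to r, L = m · v · r.
L = 1046 · 1661 · 9.75e+08 kg·m²/s ≈ 1.694e+15 kg·m²/s.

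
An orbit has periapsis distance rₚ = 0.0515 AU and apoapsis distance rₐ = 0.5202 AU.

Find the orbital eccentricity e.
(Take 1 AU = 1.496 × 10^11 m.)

Convert to SI: rₚ = 0.0515 AU = 7.7044e+09 m; rₐ = 0.5202 AU = 7.78219e+10 m.
e = (rₐ − rₚ) / (rₐ + rₚ).
e = (7.78219e+10 − 7.7044e+09) / (7.78219e+10 + 7.7044e+09) = 7.01175e+10 / 8.55263e+10 ≈ 0.8198.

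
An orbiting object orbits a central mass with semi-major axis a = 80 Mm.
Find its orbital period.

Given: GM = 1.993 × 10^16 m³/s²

Convert to SI: a = 80 Mm = 8e+07 m.
Kepler's third law: T = 2π √(a³ / GM).
Substituting a = 8e+07 m and GM = 1.993e+16 m³/s²:
T = 2π √((8e+07)³ / 1.993e+16) s
T ≈ 3.185e+04 s = 8.846 hours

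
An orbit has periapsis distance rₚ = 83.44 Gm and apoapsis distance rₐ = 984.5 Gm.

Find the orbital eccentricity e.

Convert to SI: rₚ = 83.44 Gm = 8.344e+10 m; rₐ = 984.5 Gm = 9.845e+11 m.
e = (rₐ − rₚ) / (rₐ + rₚ).
e = (9.845e+11 − 8.344e+10) / (9.845e+11 + 8.344e+10) = 9.0106e+11 / 1.06794e+12 ≈ 0.8437.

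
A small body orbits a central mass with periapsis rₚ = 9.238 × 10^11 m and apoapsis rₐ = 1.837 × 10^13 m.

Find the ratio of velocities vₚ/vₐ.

Conservation of angular momentum gives rₚvₚ = rₐvₐ, so vₚ/vₐ = rₐ/rₚ.
vₚ/vₐ = 1.837e+13 / 9.238e+11 ≈ 19.89.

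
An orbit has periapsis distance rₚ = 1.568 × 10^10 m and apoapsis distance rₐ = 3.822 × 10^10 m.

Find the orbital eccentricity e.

e = (rₐ − rₚ) / (rₐ + rₚ).
e = (3.822e+10 − 1.568e+10) / (3.822e+10 + 1.568e+10) = 2.254e+10 / 5.39e+10 ≈ 0.4182.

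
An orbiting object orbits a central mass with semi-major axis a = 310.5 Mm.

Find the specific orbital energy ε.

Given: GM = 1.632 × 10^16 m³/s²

Convert to SI: a = 310.5 Mm = 3.105e+08 m.
ε = −GM / (2a).
ε = −1.632e+16 / (2 · 3.105e+08) J/kg ≈ -2.628e+07 J/kg = -26.28 MJ/kg.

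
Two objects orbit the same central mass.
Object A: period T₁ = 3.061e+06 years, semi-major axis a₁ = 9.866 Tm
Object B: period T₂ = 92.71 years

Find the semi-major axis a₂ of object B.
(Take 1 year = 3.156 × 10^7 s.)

Convert to SI: T₁ = 3.061e+06 years = 9.66052e+13 s; a₁ = 9.866 Tm = 9.866e+12 m; T₂ = 92.71 years = 2.92593e+09 s.
Kepler's third law: (T₁/T₂)² = (a₁/a₂)³ ⇒ a₂ = a₁ · (T₂/T₁)^(2/3).
T₂/T₁ = 2.92593e+09 / 9.66052e+13 = 3.02875e-05.
a₂ = 9.866e+12 · (3.02875e-05)^(2/3) m ≈ 9.586e+09 m = 9.586 Gm.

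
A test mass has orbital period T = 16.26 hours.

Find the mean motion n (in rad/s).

Convert to SI: T = 16.26 hours = 58536 s.
n = 2π / T.
n = 2π / 58536 s ≈ 0.0001073 rad/s.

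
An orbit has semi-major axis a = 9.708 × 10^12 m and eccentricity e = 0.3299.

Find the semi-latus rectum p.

p = a (1 − e²).
p = 9.708e+12 · (1 − (0.3299)²) = 9.708e+12 · 0.891166 ≈ 8.651e+12 m = 8.651 × 10^12 m.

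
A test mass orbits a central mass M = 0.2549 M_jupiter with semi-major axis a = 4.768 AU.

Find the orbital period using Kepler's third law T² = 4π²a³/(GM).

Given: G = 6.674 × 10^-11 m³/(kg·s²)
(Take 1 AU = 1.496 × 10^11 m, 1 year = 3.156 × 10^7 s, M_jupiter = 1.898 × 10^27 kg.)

Convert to SI: a = 4.768 AU = 7.13293e+11 m; M = 0.2549 M_jupiter = 4.838e+26 kg.
GM = G · M = 6.674e-11 · 4.838e+26 = 3.22888e+16 m³/s².
Kepler's third law: T = 2π √(a³ / GM).
Substituting a = 7.13293e+11 m and GM = 3.22888e+16 m³/s²:
T = 2π √((7.13293e+11)³ / 3.22888e+16) s
T ≈ 2.106e+10 s = 667.4 years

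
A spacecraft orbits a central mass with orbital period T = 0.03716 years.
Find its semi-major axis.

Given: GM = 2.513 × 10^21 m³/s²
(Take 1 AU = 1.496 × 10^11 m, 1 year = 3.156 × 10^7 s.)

Convert to SI: T = 0.03716 years = 1.17277e+06 s.
Invert Kepler's third law: a = (GM · T² / (4π²))^(1/3).
Substituting T = 1.17277e+06 s and GM = 2.513e+21 m³/s²:
a = (2.513e+21 · (1.17277e+06)² / (4π²))^(1/3) m
a ≈ 4.44e+10 m = 0.2968 AU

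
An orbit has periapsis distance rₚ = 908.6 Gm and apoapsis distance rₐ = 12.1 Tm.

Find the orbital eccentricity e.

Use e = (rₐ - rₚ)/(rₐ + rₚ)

Convert to SI: rₚ = 908.6 Gm = 9.086e+11 m; rₐ = 12.1 Tm = 1.21e+13 m.
e = (rₐ − rₚ) / (rₐ + rₚ).
e = (1.21e+13 − 9.086e+11) / (1.21e+13 + 9.086e+11) = 1.11914e+13 / 1.30086e+13 ≈ 0.8603.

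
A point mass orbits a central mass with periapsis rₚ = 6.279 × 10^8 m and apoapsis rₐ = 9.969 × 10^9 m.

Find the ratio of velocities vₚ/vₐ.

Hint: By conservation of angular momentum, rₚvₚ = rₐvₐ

Conservation of angular momentum gives rₚvₚ = rₐvₐ, so vₚ/vₐ = rₐ/rₚ.
vₚ/vₐ = 9.969e+09 / 6.279e+08 ≈ 15.88.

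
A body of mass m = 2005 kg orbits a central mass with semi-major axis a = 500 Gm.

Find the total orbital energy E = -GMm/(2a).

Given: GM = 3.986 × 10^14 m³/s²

Convert to SI: a = 500 Gm = 5e+11 m.
E = −GMm / (2a).
E = −3.986e+14 · 2005 / (2 · 5e+11) J ≈ -7.992e+05 J = -799.2 kJ.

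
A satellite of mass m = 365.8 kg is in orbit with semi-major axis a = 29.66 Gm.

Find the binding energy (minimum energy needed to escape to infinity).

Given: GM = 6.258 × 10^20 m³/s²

Convert to SI: a = 29.66 Gm = 2.966e+10 m.
Total orbital energy is E = −GMm/(2a); binding energy is E_bind = −E = GMm/(2a).
E_bind = 6.258e+20 · 365.8 / (2 · 2.966e+10) J ≈ 3.859e+12 J = 3.859 TJ.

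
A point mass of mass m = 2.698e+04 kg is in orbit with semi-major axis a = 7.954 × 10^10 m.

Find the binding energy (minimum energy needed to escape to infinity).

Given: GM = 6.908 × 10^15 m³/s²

Total orbital energy is E = −GMm/(2a); binding energy is E_bind = −E = GMm/(2a).
E_bind = 6.908e+15 · 2.698e+04 / (2 · 7.954e+10) J ≈ 1.172e+09 J = 1.172 GJ.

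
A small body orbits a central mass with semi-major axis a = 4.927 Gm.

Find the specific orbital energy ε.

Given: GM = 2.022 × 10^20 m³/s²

Convert to SI: a = 4.927 Gm = 4.927e+09 m.
ε = −GM / (2a).
ε = −2.022e+20 / (2 · 4.927e+09) J/kg ≈ -2.052e+10 J/kg = -20.52 GJ/kg.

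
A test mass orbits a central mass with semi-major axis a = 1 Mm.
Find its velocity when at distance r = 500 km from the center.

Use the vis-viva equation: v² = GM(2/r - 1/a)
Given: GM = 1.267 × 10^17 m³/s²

Convert to SI: a = 1 Mm = 1e+06 m; r = 500 km = 500000 m.
Vis-viva: v = √(GM · (2/r − 1/a)).
2/r − 1/a = 2/500000 − 1/1e+06 = 3e-06 m⁻¹.
v = √(1.267e+17 · 3e-06) m/s ≈ 6.165e+05 m/s = 616.5 km/s.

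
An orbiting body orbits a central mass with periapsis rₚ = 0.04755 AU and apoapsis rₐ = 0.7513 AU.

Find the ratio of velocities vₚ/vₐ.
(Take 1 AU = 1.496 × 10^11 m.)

Convert to SI: rₚ = 0.04755 AU = 7.11348e+09 m; rₐ = 0.7513 AU = 1.12394e+11 m.
Conservation of angular momentum gives rₚvₚ = rₐvₐ, so vₚ/vₐ = rₐ/rₚ.
vₚ/vₐ = 1.12394e+11 / 7.11348e+09 ≈ 15.8.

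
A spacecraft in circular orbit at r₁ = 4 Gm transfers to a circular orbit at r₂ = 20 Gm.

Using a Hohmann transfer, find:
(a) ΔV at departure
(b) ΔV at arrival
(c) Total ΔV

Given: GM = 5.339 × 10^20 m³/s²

Convert to SI: r₁ = 4 Gm = 4e+09 m; r₂ = 20 Gm = 2e+10 m.
Transfer semi-major axis: a_t = (r₁ + r₂)/2 = (4e+09 + 2e+10)/2 = 1.2e+10 m.
Circular speeds: v₁ = √(GM/r₁) = 365342 m/s, v₂ = √(GM/r₂) = 163386 m/s.
Transfer speeds (vis-viva v² = GM(2/r − 1/a_t)): v₁ᵗ = 471655 m/s, v₂ᵗ = 94331 m/s.
(a) ΔV₁ = |v₁ᵗ − v₁| ≈ 1.063e+05 m/s = 106.3 km/s.
(b) ΔV₂ = |v₂ − v₂ᵗ| ≈ 6.906e+04 m/s = 69.06 km/s.
(c) ΔV_total = ΔV₁ + ΔV₂ ≈ 1.754e+05 m/s = 175.4 km/s.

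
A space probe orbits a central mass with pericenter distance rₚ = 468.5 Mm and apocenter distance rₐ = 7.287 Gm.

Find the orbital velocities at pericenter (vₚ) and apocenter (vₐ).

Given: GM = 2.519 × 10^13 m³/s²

Convert to SI: rₚ = 468.5 Mm = 4.685e+08 m; rₐ = 7.287 Gm = 7.287e+09 m.
Use the vis-viva equation v² = GM(2/r − 1/a) with a = (rₚ + rₐ)/2 = (4.685e+08 + 7.287e+09)/2 = 3.87775e+09 m.
vₚ = √(GM · (2/rₚ − 1/a)) = √(2.519e+13 · (2/4.685e+08 − 1/3.87775e+09)) m/s ≈ 317.9 m/s = 317.9 m/s.
vₐ = √(GM · (2/rₐ − 1/a)) = √(2.519e+13 · (2/7.287e+09 − 1/3.87775e+09)) m/s ≈ 20.44 m/s = 20.44 m/s.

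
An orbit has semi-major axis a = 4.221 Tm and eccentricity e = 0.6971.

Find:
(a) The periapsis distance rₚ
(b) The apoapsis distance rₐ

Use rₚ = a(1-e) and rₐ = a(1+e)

Convert to SI: a = 4.221 Tm = 4.221e+12 m.
(a) rₚ = a(1 − e) = 4.221e+12 · (1 − 0.6971) = 4.221e+12 · 0.3029 ≈ 1.279e+12 m = 1.279 Tm.
(b) rₐ = a(1 + e) = 4.221e+12 · (1 + 0.6971) = 4.221e+12 · 1.6971 ≈ 7.163e+12 m = 7.163 Tm.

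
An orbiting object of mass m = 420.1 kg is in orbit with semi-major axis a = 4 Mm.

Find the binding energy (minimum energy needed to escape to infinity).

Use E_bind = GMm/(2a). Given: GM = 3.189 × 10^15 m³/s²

Convert to SI: a = 4 Mm = 4e+06 m.
Total orbital energy is E = −GMm/(2a); binding energy is E_bind = −E = GMm/(2a).
E_bind = 3.189e+15 · 420.1 / (2 · 4e+06) J ≈ 1.675e+11 J = 167.5 GJ.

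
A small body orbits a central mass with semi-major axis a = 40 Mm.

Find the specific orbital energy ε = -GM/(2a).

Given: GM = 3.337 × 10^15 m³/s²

Convert to SI: a = 40 Mm = 4e+07 m.
ε = −GM / (2a).
ε = −3.337e+15 / (2 · 4e+07) J/kg ≈ -4.171e+07 J/kg = -41.71 MJ/kg.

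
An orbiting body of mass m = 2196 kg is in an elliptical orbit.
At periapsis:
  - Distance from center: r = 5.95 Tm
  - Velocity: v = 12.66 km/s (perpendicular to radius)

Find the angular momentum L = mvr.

Convert to SI: r = 5.95 Tm = 5.95e+12 m; v = 12.66 km/s = 12660 m/s.
Since v is perpendicular to r, L = m · v · r.
L = 2196 · 12660 · 5.95e+12 kg·m²/s ≈ 1.654e+20 kg·m²/s.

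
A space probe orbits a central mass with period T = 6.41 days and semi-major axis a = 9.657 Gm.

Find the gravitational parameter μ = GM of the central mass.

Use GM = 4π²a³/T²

Convert to SI: T = 6.41 days = 553824 s; a = 9.657 Gm = 9.657e+09 m.
GM = 4π² · a³ / T².
GM = 4π² · (9.657e+09)³ / (553824)² m³/s² ≈ 1.159e+20 m³/s² = 1.159 × 10^20 m³/s².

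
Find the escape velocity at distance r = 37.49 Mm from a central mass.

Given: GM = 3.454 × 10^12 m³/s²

Convert to SI: r = 37.49 Mm = 3.749e+07 m.
Escape velocity comes from setting total energy to zero: ½v² − GM/r = 0 ⇒ v_esc = √(2GM / r).
v_esc = √(2 · 3.454e+12 / 3.749e+07) m/s ≈ 429.3 m/s = 429.3 m/s.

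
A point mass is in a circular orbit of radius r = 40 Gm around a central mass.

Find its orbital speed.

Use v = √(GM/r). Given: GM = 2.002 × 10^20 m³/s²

Convert to SI: r = 40 Gm = 4e+10 m.
For a circular orbit, gravity supplies the centripetal force, so v = √(GM / r).
v = √(2.002e+20 / 4e+10) m/s ≈ 7.075e+04 m/s = 70.75 km/s.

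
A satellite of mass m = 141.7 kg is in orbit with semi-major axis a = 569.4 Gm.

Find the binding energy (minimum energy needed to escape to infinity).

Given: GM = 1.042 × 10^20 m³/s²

Convert to SI: a = 569.4 Gm = 5.694e+11 m.
Total orbital energy is E = −GMm/(2a); binding energy is E_bind = −E = GMm/(2a).
E_bind = 1.042e+20 · 141.7 / (2 · 5.694e+11) J ≈ 1.297e+10 J = 12.97 GJ.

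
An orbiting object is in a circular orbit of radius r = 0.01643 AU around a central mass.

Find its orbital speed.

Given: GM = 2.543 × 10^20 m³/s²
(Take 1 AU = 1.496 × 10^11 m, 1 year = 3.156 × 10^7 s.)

Convert to SI: r = 0.01643 AU = 2.45793e+09 m.
For a circular orbit, gravity supplies the centripetal force, so v = √(GM / r).
v = √(2.543e+20 / 2.45793e+09) m/s ≈ 3.217e+05 m/s = 67.86 AU/year.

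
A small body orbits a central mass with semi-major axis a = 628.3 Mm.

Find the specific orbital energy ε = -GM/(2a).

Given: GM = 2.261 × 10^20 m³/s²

Convert to SI: a = 628.3 Mm = 6.283e+08 m.
ε = −GM / (2a).
ε = −2.261e+20 / (2 · 6.283e+08) J/kg ≈ -1.799e+11 J/kg = -179.9 GJ/kg.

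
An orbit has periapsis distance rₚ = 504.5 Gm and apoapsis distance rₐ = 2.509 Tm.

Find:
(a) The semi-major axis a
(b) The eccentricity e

Convert to SI: rₚ = 504.5 Gm = 5.045e+11 m; rₐ = 2.509 Tm = 2.509e+12 m.
(a) a = (rₚ + rₐ) / 2 = (5.045e+11 + 2.509e+12) / 2 ≈ 1.507e+12 m = 1.507 Tm.
(b) e = (rₐ − rₚ) / (rₐ + rₚ) = (2.509e+12 − 5.045e+11) / (2.509e+12 + 5.045e+11) ≈ 0.6652.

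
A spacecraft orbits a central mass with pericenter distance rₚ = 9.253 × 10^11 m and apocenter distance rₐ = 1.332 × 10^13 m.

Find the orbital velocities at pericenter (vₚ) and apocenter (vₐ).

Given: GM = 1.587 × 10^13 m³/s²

Use the vis-viva equation v² = GM(2/r − 1/a) with a = (rₚ + rₐ)/2 = (9.253e+11 + 1.332e+13)/2 = 7.12265e+12 m.
vₚ = √(GM · (2/rₚ − 1/a)) = √(1.587e+13 · (2/9.253e+11 − 1/7.12265e+12)) m/s ≈ 5.663 m/s = 5.663 m/s.
vₐ = √(GM · (2/rₐ − 1/a)) = √(1.587e+13 · (2/1.332e+13 − 1/7.12265e+12)) m/s ≈ 0.3934 m/s = 0.3934 m/s.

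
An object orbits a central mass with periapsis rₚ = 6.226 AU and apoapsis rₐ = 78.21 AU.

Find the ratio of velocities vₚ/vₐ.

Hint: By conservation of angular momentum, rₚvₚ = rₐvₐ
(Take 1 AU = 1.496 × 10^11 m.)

Convert to SI: rₚ = 6.226 AU = 9.3141e+11 m; rₐ = 78.21 AU = 1.17002e+13 m.
Conservation of angular momentum gives rₚvₚ = rₐvₐ, so vₚ/vₐ = rₐ/rₚ.
vₚ/vₐ = 1.17002e+13 / 9.3141e+11 ≈ 12.56.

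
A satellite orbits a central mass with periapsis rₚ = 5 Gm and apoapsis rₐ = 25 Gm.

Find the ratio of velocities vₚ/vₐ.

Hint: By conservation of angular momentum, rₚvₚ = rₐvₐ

Convert to SI: rₚ = 5 Gm = 5e+09 m; rₐ = 25 Gm = 2.5e+10 m.
Conservation of angular momentum gives rₚvₚ = rₐvₐ, so vₚ/vₐ = rₐ/rₚ.
vₚ/vₐ = 2.5e+10 / 5e+09 ≈ 5.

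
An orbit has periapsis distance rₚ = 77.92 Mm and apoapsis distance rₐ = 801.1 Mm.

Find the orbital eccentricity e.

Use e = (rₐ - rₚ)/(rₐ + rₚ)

Convert to SI: rₚ = 77.92 Mm = 7.792e+07 m; rₐ = 801.1 Mm = 8.011e+08 m.
e = (rₐ − rₚ) / (rₐ + rₚ).
e = (8.011e+08 − 7.792e+07) / (8.011e+08 + 7.792e+07) = 7.2318e+08 / 8.7902e+08 ≈ 0.8227.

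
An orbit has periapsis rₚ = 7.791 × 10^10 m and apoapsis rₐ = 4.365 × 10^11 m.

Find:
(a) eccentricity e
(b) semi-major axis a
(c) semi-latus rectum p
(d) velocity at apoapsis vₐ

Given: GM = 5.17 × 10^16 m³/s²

(a) e = (rₐ − rₚ)/(rₐ + rₚ) = (4.365e+11 − 7.791e+10)/(4.365e+11 + 7.791e+10) ≈ 0.6971
(b) a = (rₚ + rₐ)/2 = (7.791e+10 + 4.365e+11)/2 ≈ 2.572e+11 m
(c) From a = (rₚ + rₐ)/2 = 2.57205e+11 m and e = (rₐ − rₚ)/(rₐ + rₚ) = 0.69709, p = a(1 − e²) = 2.57205e+11 · (1 − (0.69709)²) ≈ 1.322e+11 m
(d) With a = (rₚ + rₐ)/2 = 2.57205e+11 m, vₐ = √(GM (2/rₐ − 1/a)) = √(5.17e+16 · (2/4.365e+11 − 1/2.57205e+11)) m/s ≈ 189.4 m/s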